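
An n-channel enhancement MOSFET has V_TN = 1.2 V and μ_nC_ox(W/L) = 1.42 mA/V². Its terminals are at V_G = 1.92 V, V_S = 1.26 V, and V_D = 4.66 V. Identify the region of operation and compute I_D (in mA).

V_GS = V_G − V_S = 1.92 − 1.26 = 0.66 V; V_DS = V_D − V_S = 4.66 − 1.26 = 3.4 V.
V_GS = 0.66 V < V_TN = 1.2 V, so the transistor is in cutoff.

Cutoff; I_D = 0 mA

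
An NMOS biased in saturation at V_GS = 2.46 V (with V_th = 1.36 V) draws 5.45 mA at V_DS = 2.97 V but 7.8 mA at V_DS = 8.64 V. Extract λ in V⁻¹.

With V_GS fixed, I_D ∝ (1 + λ V_DS) in saturation, so I_D2/I_D1 = (1 + λ V_DS2)/(1 + λ V_DS1).
7.8/5.45 = 1.431 = (1 + 8.64 λ)/(1 + 2.97 λ).
Solving: λ (I_D1 V_DS2 − I_D2 V_DS1) = I_D2 − I_D1, so λ = (7.8 − 5.45) / (5.45 × 8.64 − 7.8 × 2.97) = 2.35 / 23.9 = 0.0982 V⁻¹.

λ = 0.0982 V⁻¹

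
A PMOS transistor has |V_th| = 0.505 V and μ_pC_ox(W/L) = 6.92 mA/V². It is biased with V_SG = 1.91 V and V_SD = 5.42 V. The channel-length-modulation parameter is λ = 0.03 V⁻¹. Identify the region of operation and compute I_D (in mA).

V_ov = V_SG − |V_th| = 1.91 − 0.505 = 1.4 V.
Since V_SD = 5.42 V ≥ V_ov = 1.4 V, the device is in saturation.
I_D = ½ k_p V_ov² (1 + λ V_SD) = 0.5 × 6.92 × 1.4² × (1 + 0.03 × 5.42) = 7.94 mA.

Saturation; I_D = 7.94 mA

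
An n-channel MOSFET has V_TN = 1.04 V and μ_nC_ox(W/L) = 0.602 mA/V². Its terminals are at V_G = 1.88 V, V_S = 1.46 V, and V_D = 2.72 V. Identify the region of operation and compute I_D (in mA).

V_GS = V_G − V_S = 1.88 − 1.46 = 0.42 V; V_DS = V_D − V_S = 2.72 − 1.46 = 1.26 V.
V_GS = 0.42 V < V_TN = 1.04 V, so the transistor is in cutoff.

Cutoff; I_D = 0 mA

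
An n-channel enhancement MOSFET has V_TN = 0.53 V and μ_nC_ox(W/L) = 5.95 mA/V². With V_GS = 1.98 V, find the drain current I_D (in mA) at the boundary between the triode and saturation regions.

I_D = 6.25 mA

At the boundary V_DS = V_ov = V_GS − V_TN = 1.98 − 0.53 = 1.45 V.
I_D = ½ k_n V_ov² = 0.5 × 5.95 × 1.45² = 6.25 mA.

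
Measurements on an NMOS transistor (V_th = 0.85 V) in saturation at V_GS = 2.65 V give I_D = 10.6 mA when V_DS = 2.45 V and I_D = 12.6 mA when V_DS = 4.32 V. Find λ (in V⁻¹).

With V_GS fixed, I_D ∝ (1 + λ V_DS) in saturation, so I_D2/I_D1 = (1 + λ V_DS2)/(1 + λ V_DS1).
12.6/10.6 = 1.189 = (1 + 4.32 λ)/(1 + 2.45 λ).
Solving: λ (I_D1 V_DS2 − I_D2 V_DS1) = I_D2 − I_D1, so λ = (12.6 − 10.6) / (10.6 × 4.32 − 12.6 × 2.45) = 2 / 14.9 = 0.134 V⁻¹.

λ = 0.134 V⁻¹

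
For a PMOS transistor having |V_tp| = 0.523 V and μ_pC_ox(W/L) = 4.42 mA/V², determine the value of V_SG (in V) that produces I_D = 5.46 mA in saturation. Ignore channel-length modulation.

In saturation I_D = ½ k_p (V_SG − |V_tp|)², so V_SG − |V_tp| = √(2 I_D / k_p) = √(2 × 5.46 / 4.42) = 1.57 V.
V_SG = 0.523 + 1.57 = 2.09 V.

V_SG = 2.09 V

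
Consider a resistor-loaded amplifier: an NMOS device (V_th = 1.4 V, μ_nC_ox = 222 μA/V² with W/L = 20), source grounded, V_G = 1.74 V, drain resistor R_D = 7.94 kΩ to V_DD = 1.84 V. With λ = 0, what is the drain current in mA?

I_D = 0.208 mA

V_GS = V_G = 1.74 V, so V_ov = 1.74 − 1.4 = 0.34 V.
k_n = μ_nC_ox · (W/L) = 4.44 mA/V².
Assume saturation: I_D = ½ k_n V_ov² = 0.5 × 4.44 × 0.34² = 0.257 mA, giving V_DS = V_DD − I_D R_D = 1.84 − 0.257 × 7.94 = -0.198 V.
But -0.198 V < V_ov = 0.34 V, so the device is actually in triode.
In triode I_D = k_n[V_ov V_DS − ½ V_DS²] and I_D = (V_DD − V_DS)/R_D. Equating: 17.6 V_DS² − 12.99 V_DS + 1.84 = 0, giving V_DS = 0.191 V (the root below V_ov).
I_D = (1.84 − 0.191) / 7.94 = 0.208 mA.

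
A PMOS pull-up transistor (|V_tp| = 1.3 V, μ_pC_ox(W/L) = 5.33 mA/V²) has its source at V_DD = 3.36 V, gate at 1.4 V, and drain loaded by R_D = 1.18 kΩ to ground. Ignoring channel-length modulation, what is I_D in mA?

I_D = 1.16 mA

V_SG = V_DD − V_G = 3.36 − 1.4 = 1.96 V, so V_ov = 1.96 − 1.3 = 0.66 V.
Assume saturation: I_D = ½ k_p V_ov² = 0.5 × 5.33 × 0.66² = 1.16 mA, giving V_SD = V_DD − I_D R_D = 3.36 − 1.16 × 1.18 = 1.99 V.
V_SD = 1.99 V ≥ V_ov = 0.66 V, confirming saturation.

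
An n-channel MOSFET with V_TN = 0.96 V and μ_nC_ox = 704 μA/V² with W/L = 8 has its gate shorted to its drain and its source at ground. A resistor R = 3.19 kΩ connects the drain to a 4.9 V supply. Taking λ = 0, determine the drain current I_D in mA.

I_D = 1.04 mA

With gate tied to drain, V_GS = V_DS ≥ V_GS − V_TN, so the device is in saturation.
k_n = μ_nC_ox · (W/L) = 5.632 mA/V².
KCL at the drain: ½ k_n (V_GS − V_TN)² = (V_DD − V_GS)/R.
Let x = V_GS − 0.96. Then 8.98 x² + x − 3.94 = 0, giving x = 0.609 V (positive root), so V_GS = 1.57 V.
I_D = (V_DD − V_GS)/R = (4.9 − 1.57) / 3.19 = 1.04 mA.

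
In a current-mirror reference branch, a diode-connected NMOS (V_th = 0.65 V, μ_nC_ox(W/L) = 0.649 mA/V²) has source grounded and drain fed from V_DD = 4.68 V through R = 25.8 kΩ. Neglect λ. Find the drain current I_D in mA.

With gate tied to drain, V_GS = V_DS ≥ V_GS − V_th, so the device is in saturation.
KCL at the drain: ½ k_n (V_GS − V_th)² = (V_DD − V_GS)/R.
Let x = V_GS − 0.65. Then 8.37 x² + x − 4.03 = 0, giving x = 0.637 V (positive root), so V_GS = 1.29 V.
I_D = (V_DD − V_GS)/R = (4.68 − 1.29) / 25.8 = 0.132 mA.

I_D = 0.132 mA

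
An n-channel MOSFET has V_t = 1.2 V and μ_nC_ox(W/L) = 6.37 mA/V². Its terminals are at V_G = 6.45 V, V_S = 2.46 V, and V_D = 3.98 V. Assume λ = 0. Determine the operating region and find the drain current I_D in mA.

Triode; I_D = 19.7 mA

V_GS = V_G − V_S = 6.45 − 2.46 = 3.99 V; V_DS = V_D − V_S = 3.98 − 2.46 = 1.52 V.
V_ov = V_GS − V_t = 3.99 − 1.2 = 2.79 V.
Since V_DS = 1.52 V < V_ov = 2.79 V, the device is in the triode region.
I_D = k_n [V_ov · V_DS − ½ V_DS²] = 6.37 × [2.79 × 1.52 − 0.5 × 1.52²] = 19.7 mA.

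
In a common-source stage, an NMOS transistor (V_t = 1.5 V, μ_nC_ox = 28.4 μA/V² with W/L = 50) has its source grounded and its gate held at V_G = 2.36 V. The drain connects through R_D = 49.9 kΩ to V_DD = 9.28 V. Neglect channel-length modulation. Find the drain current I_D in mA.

V_GS = V_G = 2.36 V, so V_ov = 2.36 − 1.5 = 0.86 V.
k_n = μ_nC_ox · (W/L) = 1.42 mA/V².
Assume saturation: I_D = ½ k_n V_ov² = 0.5 × 1.42 × 0.86² = 0.525 mA, giving V_DS = V_DD − I_D R_D = 9.28 − 0.525 × 49.9 = -16.9 V.
But -16.9 V < V_ov = 0.86 V, so the device is actually in triode.
In triode I_D = k_n[V_ov V_DS − ½ V_DS²] and I_D = (V_DD − V_DS)/R_D. Equating: 35.4 V_DS² − 61.94 V_DS + 9.28 = 0, giving V_DS = 0.165 V (the root below V_ov).
I_D = (9.28 − 0.165) / 49.9 = 0.183 mA.

I_D = 0.183 mA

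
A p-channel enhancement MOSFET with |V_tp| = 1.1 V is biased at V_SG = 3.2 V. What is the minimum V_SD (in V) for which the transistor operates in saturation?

V_SD,sat = 2.10 V

The boundary between triode and saturation is V_SD = V_SG − |V_tp| = V_ov.
V_ov = 3.2 − 1.1 = 2.1 V.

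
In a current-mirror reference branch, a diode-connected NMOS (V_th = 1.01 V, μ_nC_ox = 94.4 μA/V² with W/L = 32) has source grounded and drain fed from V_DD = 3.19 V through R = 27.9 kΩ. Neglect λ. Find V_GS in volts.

V_GS = 1.23 V

With gate tied to drain, V_GS = V_DS ≥ V_GS − V_th, so the device is in saturation.
k_n = μ_nC_ox · (W/L) = 3.021 mA/V².
KCL at the drain: ½ k_n (V_GS − V_th)² = (V_DD − V_GS)/R.
Let x = V_GS − 1.01. Then 42.1 x² + x − 2.18 = 0, giving x = 0.216 V (positive root), so V_GS = 1.23 V.
I_D = (V_DD − V_GS)/R = (3.19 − 1.23) / 27.9 = 0.0704 mA.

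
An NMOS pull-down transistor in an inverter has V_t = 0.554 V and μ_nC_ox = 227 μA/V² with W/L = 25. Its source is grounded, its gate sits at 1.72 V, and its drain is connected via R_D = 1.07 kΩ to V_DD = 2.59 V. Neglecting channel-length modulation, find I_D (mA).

I_D = 2.07 mA

V_GS = V_G = 1.72 V, so V_ov = 1.72 − 0.554 = 1.17 V.
k_n = μ_nC_ox · (W/L) = 5.675 mA/V².
Assume saturation: I_D = ½ k_n V_ov² = 0.5 × 5.675 × 1.17² = 3.86 mA, giving V_DS = V_DD − I_D R_D = 2.59 − 3.86 × 1.07 = -1.54 V.
But -1.54 V < V_ov = 1.17 V, so the device is actually in triode.
In triode I_D = k_n[V_ov V_DS − ½ V_DS²] and I_D = (V_DD − V_DS)/R_D. Equating: 3.04 V_DS² − 8.08 V_DS + 2.59 = 0, giving V_DS = 0.373 V (the root below V_ov).
I_D = (2.59 − 0.373) / 1.07 = 2.07 mA.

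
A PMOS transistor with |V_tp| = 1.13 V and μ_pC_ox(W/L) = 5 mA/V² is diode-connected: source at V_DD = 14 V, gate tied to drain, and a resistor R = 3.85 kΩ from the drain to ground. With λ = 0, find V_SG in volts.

V_SG = 2.24 V

With gate tied to drain, V_SG = V_SD ≥ V_SG − |V_tp|, so the device is in saturation.
KCL at the drain: ½ k_p (V_SG − |V_tp|)² = (V_DD − V_SG)/R.
Let x = V_SG − 1.13. Then 9.62 x² + x − 12.87 = 0, giving x = 1.11 V (positive root), so V_SG = 2.24 V.
I_D = (V_DD − V_SG)/R = (14 − 2.24) / 3.85 = 3.06 mA.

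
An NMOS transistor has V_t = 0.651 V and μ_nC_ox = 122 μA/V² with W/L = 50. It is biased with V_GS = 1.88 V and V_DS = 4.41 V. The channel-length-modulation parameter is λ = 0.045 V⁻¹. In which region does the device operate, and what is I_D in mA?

k_n = μ_nC_ox · (W/L) = 6.1 mA/V².
V_ov = V_GS − V_t = 1.88 − 0.651 = 1.23 V.
Since V_DS = 4.41 V ≥ V_ov = 1.23 V, the device is in saturation.
I_D = ½ k_n V_ov² (1 + λ V_DS) = 0.5 × 6.1 × 1.23² × (1 + 0.045 × 4.41) = 5.52 mA.

Saturation; I_D = 5.52 mA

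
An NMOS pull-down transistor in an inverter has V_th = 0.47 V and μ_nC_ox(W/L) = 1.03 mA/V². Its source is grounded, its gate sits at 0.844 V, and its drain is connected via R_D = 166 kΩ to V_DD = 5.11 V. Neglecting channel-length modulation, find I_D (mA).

V_GS = V_G = 0.844 V, so V_ov = 0.844 − 0.47 = 0.374 V.
Assume saturation: I_D = ½ k_n V_ov² = 0.5 × 1.03 × 0.374² = 0.072 mA, giving V_DS = V_DD − I_D R_D = 5.11 − 0.072 × 166 = -6.85 V.
But -6.85 V < V_ov = 0.374 V, so the device is actually in triode.
In triode I_D = k_n[V_ov V_DS − ½ V_DS²] and I_D = (V_DD − V_DS)/R_D. Equating: 85.5 V_DS² − 64.95 V_DS + 5.11 = 0, giving V_DS = 0.0891 V (the root below V_ov).
I_D = (5.11 − 0.0891) / 166 = 0.0302 mA.

I_D = 0.0302 mA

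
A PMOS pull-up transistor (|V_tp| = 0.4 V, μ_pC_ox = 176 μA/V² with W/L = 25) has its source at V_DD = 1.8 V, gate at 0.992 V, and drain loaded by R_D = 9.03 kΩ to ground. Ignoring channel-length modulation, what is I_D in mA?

I_D = 0.186 mA

V_SG = V_DD − V_G = 1.8 − 0.992 = 0.808 V, so V_ov = 0.808 − 0.4 = 0.408 V.
k_p = μ_pC_ox · (W/L) = 4.4 mA/V².
Assume saturation: I_D = ½ k_p V_ov² = 0.5 × 4.4 × 0.408² = 0.366 mA, giving V_SD = V_DD − I_D R_D = 1.8 − 0.366 × 9.03 = -1.51 V.
But -1.51 V < V_ov = 0.408 V, so the device is actually in triode.
In triode I_D = k_p[V_ov V_SD − ½ V_SD²] and I_D = (V_DD − V_SD)/R_D. Equating: 19.9 V_SD² − 17.21 V_SD + 1.8 = 0, giving V_SD = 0.122 V (the root below V_ov).
I_D = (1.8 − 0.122) / 9.03 = 0.186 mA.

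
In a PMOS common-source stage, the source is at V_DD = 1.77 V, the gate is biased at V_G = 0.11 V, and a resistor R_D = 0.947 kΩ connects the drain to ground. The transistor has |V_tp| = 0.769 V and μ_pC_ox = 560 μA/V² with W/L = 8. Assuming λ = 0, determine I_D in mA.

I_D = 1.38 mA

V_SG = V_DD − V_G = 1.77 − 0.11 = 1.66 V, so V_ov = 1.66 − 0.769 = 0.891 V.
k_p = μ_pC_ox · (W/L) = 4.48 mA/V².
Assume saturation: I_D = ½ k_p V_ov² = 0.5 × 4.48 × 0.891² = 1.78 mA, giving V_SD = V_DD − I_D R_D = 1.77 − 1.78 × 0.947 = 0.086 V.
But 0.086 V < V_ov = 0.891 V, so the device is actually in triode.
In triode I_D = k_p[V_ov V_SD − ½ V_SD²] and I_D = (V_DD − V_SD)/R_D. Equating: 2.12 V_SD² − 4.78 V_SD + 1.77 = 0, giving V_SD = 0.467 V (the root below V_ov).
I_D = (1.77 − 0.467) / 0.947 = 1.38 mA.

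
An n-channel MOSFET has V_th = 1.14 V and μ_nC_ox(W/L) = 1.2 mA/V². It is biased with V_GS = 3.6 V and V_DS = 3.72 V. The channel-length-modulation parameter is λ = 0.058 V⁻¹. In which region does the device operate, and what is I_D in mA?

V_ov = V_GS − V_th = 3.6 − 1.14 = 2.46 V.
Since V_DS = 3.72 V ≥ V_ov = 2.46 V, the device is in saturation.
I_D = ½ k_n V_ov² (1 + λ V_DS) = 0.5 × 1.2 × 2.46² × (1 + 0.058 × 3.72) = 4.41 mA.

Saturation; I_D = 4.41 mA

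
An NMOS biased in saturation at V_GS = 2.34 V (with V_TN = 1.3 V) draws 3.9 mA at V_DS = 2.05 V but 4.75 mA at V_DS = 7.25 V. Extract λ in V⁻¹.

λ = 0.0459 V⁻¹

With V_GS fixed, I_D ∝ (1 + λ V_DS) in saturation, so I_D2/I_D1 = (1 + λ V_DS2)/(1 + λ V_DS1).
4.75/3.9 = 1.218 = (1 + 7.25 λ)/(1 + 2.05 λ).
Solving: λ (I_D1 V_DS2 − I_D2 V_DS1) = I_D2 − I_D1, so λ = (4.75 − 3.9) / (3.9 × 7.25 − 4.75 × 2.05) = 0.85 / 18.5 = 0.0459 V⁻¹.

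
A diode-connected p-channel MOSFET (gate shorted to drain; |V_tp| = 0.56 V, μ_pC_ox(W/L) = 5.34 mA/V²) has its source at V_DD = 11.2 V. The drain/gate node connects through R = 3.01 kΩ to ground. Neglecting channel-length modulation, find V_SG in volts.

With gate tied to drain, V_SG = V_SD ≥ V_SG − |V_tp|, so the device is in saturation.
KCL at the drain: ½ k_p (V_SG − |V_tp|)² = (V_DD − V_SG)/R.
Let x = V_SG − 0.56. Then 8.04 x² + x − 10.64 = 0, giving x = 1.09 V (positive root), so V_SG = 1.65 V.
I_D = (V_DD − V_SG)/R = (11.2 − 1.65) / 3.01 = 3.17 mA.

V_SG = 1.65 V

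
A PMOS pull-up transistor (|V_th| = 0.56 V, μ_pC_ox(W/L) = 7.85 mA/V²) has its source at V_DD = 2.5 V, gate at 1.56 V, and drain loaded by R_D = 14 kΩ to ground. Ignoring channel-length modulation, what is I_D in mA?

I_D = 0.174 mA

V_SG = V_DD − V_G = 2.5 − 1.56 = 0.94 V, so V_ov = 0.94 − 0.56 = 0.38 V.
Assume saturation: I_D = ½ k_p V_ov² = 0.5 × 7.85 × 0.38² = 0.567 mA, giving V_SD = V_DD − I_D R_D = 2.5 − 0.567 × 14 = -5.43 V.
But -5.43 V < V_ov = 0.38 V, so the device is actually in triode.
In triode I_D = k_p[V_ov V_SD − ½ V_SD²] and I_D = (V_DD − V_SD)/R_D. Equating: 54.9 V_SD² − 42.76 V_SD + 2.5 = 0, giving V_SD = 0.0637 V (the root below V_ov).
I_D = (2.5 − 0.0637) / 14 = 0.174 mA.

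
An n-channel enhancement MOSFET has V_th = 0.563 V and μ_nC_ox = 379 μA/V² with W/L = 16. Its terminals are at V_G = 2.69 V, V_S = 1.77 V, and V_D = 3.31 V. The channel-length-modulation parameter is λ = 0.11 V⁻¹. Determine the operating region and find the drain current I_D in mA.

Saturation; I_D = 0.452 mA

V_GS = V_G − V_S = 2.69 − 1.77 = 0.92 V; V_DS = V_D − V_S = 3.31 − 1.77 = 1.54 V.
k_n = μ_nC_ox · (W/L) = 6.064 mA/V².
V_ov = V_GS − V_th = 0.92 − 0.563 = 0.357 V.
Since V_DS = 1.54 V ≥ V_ov = 0.357 V, the device is in saturation.
I_D = ½ k_n V_ov² (1 + λ V_DS) = 0.5 × 6.064 × 0.357² × (1 + 0.11 × 1.54) = 0.452 mA.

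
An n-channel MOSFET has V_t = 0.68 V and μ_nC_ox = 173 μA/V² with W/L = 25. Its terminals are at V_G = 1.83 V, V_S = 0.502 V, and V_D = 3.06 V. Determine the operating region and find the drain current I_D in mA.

Saturation; I_D = 0.908 mA

V_GS = V_G − V_S = 1.83 − 0.502 = 1.33 V; V_DS = V_D − V_S = 3.06 − 0.502 = 2.56 V.
k_n = μ_nC_ox · (W/L) = 4.325 mA/V².
V_ov = V_GS − V_t = 1.33 − 0.68 = 0.648 V.
Since V_DS = 2.56 V ≥ V_ov = 0.648 V, the device is in saturation.
I_D = ½ k_n V_ov² = 0.5 × 4.325 × 0.648² = 0.908 mA.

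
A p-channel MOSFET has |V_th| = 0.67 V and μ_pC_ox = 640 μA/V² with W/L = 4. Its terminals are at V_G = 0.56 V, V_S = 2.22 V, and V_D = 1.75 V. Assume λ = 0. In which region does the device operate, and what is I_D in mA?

Triode; I_D = 0.908 mA

V_SG = V_S − V_G = 2.22 − 0.56 = 1.66 V; V_SD = V_S − V_D = 2.22 − 1.75 = 0.47 V.
k_p = μ_pC_ox · (W/L) = 2.56 mA/V².
V_ov = V_SG − |V_th| = 1.66 − 0.67 = 0.99 V.
Since V_SD = 0.47 V < V_ov = 0.99 V, the device is in the triode region.
I_D = k_p [V_ov · V_SD − ½ V_SD²] = 2.56 × [0.99 × 0.47 − 0.5 × 0.47²] = 0.908 mA.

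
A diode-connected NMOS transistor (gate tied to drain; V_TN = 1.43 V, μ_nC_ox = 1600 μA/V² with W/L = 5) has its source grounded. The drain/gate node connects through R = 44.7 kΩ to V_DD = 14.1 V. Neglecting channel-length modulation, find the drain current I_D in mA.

With gate tied to drain, V_GS = V_DS ≥ V_GS − V_TN, so the device is in saturation.
k_n = μ_nC_ox · (W/L) = 8 mA/V².
KCL at the drain: ½ k_n (V_GS − V_TN)² = (V_DD − V_GS)/R.
Let x = V_GS − 1.43. Then 179 x² + x − 12.67 = 0, giving x = 0.263 V (positive root), so V_GS = 1.69 V.
I_D = (V_DD − V_GS)/R = (14.1 − 1.69) / 44.7 = 0.278 mA.

I_D = 0.278 mA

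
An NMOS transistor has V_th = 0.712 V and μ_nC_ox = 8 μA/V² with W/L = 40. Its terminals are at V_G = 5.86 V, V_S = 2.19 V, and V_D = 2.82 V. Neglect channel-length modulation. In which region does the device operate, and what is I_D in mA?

V_GS = V_G − V_S = 5.86 − 2.19 = 3.67 V; V_DS = V_D − V_S = 2.82 − 2.19 = 0.63 V.
k_n = μ_nC_ox · (W/L) = 0.32 mA/V².
V_ov = V_GS − V_th = 3.67 − 0.712 = 2.96 V.
Since V_DS = 0.63 V < V_ov = 2.96 V, the device is in the triode region.
I_D = k_n [V_ov · V_DS − ½ V_DS²] = 0.32 × [2.96 × 0.63 − 0.5 × 0.63²] = 0.533 mA.

Triode; I_D = 0.533 mA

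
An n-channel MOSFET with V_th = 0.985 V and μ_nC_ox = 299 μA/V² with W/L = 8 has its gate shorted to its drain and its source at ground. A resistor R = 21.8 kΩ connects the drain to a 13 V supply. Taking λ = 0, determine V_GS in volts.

With gate tied to drain, V_GS = V_DS ≥ V_GS − V_th, so the device is in saturation.
k_n = μ_nC_ox · (W/L) = 2.392 mA/V².
KCL at the drain: ½ k_n (V_GS − V_th)² = (V_DD − V_GS)/R.
Let x = V_GS − 0.985. Then 26.1 x² + x − 12.02 = 0, giving x = 0.66 V (positive root), so V_GS = 1.64 V.
I_D = (V_DD − V_GS)/R = (13 − 1.64) / 21.8 = 0.521 mA.

V_GS = 1.64 V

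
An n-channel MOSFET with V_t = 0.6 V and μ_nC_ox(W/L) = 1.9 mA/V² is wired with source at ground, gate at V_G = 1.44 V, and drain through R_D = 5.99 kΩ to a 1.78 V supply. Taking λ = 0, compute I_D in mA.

I_D = 0.266 mA

V_GS = V_G = 1.44 V, so V_ov = 1.44 − 0.6 = 0.84 V.
Assume saturation: I_D = ½ k_n V_ov² = 0.5 × 1.9 × 0.84² = 0.67 mA, giving V_DS = V_DD − I_D R_D = 1.78 − 0.67 × 5.99 = -2.24 V.
But -2.24 V < V_ov = 0.84 V, so the device is actually in triode.
In triode I_D = k_n[V_ov V_DS − ½ V_DS²] and I_D = (V_DD − V_DS)/R_D. Equating: 5.69 V_DS² − 10.56 V_DS + 1.78 = 0, giving V_DS = 0.188 V (the root below V_ov).
I_D = (1.78 − 0.188) / 5.99 = 0.266 mA.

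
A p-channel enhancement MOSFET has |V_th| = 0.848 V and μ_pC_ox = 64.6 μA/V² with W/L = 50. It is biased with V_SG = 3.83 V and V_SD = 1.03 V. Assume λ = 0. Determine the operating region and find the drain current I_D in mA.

k_p = μ_pC_ox · (W/L) = 3.23 mA/V².
V_ov = V_SG − |V_th| = 3.83 − 0.848 = 2.98 V.
Since V_SD = 1.03 V < V_ov = 2.98 V, the device is in the triode region.
I_D = k_p [V_ov · V_SD − ½ V_SD²] = 3.23 × [2.98 × 1.03 − 0.5 × 1.03²] = 8.21 mA.

Triode; I_D = 8.21 mA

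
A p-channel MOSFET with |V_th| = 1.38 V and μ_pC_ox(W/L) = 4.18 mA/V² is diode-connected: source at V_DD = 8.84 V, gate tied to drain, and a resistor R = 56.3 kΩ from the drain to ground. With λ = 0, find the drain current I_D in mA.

With gate tied to drain, V_SG = V_SD ≥ V_SG − |V_th|, so the device is in saturation.
KCL at the drain: ½ k_p (V_SG − |V_th|)² = (V_DD − V_SG)/R.
Let x = V_SG − 1.38. Then 118 x² + x − 7.46 = 0, giving x = 0.248 V (positive root), so V_SG = 1.63 V.
I_D = (V_DD − V_SG)/R = (8.84 − 1.63) / 56.3 = 0.128 mA.

I_D = 0.128 mA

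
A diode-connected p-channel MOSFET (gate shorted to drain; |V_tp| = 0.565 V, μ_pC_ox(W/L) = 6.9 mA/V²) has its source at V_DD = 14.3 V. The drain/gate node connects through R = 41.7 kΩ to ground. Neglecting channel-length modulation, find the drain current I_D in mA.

I_D = 0.322 mA

With gate tied to drain, V_SG = V_SD ≥ V_SG − |V_tp|, so the device is in saturation.
KCL at the drain: ½ k_p (V_SG − |V_tp|)² = (V_DD − V_SG)/R.
Let x = V_SG − 0.565. Then 144 x² + x − 13.74 = 0, giving x = 0.306 V (positive root), so V_SG = 0.871 V.
I_D = (V_DD − V_SG)/R = (14.3 − 0.871) / 41.7 = 0.322 mA.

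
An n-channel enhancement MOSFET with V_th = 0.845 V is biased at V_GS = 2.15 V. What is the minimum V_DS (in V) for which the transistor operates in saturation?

V_DS,sat = 1.30 V

The boundary between triode and saturation is V_DS = V_GS − V_th = V_ov.
V_ov = 2.15 − 0.845 = 1.3 V.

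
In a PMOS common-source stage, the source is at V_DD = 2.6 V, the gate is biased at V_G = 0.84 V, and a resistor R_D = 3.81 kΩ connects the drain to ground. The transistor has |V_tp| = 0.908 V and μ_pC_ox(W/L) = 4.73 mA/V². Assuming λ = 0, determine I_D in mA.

I_D = 0.636 mA

V_SG = V_DD − V_G = 2.6 − 0.84 = 1.76 V, so V_ov = 1.76 − 0.908 = 0.852 V.
Assume saturation: I_D = ½ k_p V_ov² = 0.5 × 4.73 × 0.852² = 1.72 mA, giving V_SD = V_DD − I_D R_D = 2.6 − 1.72 × 3.81 = -3.94 V.
But -3.94 V < V_ov = 0.852 V, so the device is actually in triode.
In triode I_D = k_p[V_ov V_SD − ½ V_SD²] and I_D = (V_DD − V_SD)/R_D. Equating: 9.01 V_SD² − 16.35 V_SD + 2.6 = 0, giving V_SD = 0.176 V (the root below V_ov).
I_D = (2.6 − 0.176) / 3.81 = 0.636 mA.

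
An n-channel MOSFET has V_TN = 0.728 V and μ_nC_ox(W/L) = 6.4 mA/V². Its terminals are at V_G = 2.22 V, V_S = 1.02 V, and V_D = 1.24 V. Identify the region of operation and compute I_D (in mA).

Triode; I_D = 0.510 mA

V_GS = V_G − V_S = 2.22 − 1.02 = 1.2 V; V_DS = V_D − V_S = 1.24 − 1.02 = 0.22 V.
V_ov = V_GS − V_TN = 1.2 − 0.728 = 0.472 V.
Since V_DS = 0.22 V < V_ov = 0.472 V, the device is in the triode region.
I_D = k_n [V_ov · V_DS − ½ V_DS²] = 6.4 × [0.472 × 0.22 − 0.5 × 0.22²] = 0.51 mA.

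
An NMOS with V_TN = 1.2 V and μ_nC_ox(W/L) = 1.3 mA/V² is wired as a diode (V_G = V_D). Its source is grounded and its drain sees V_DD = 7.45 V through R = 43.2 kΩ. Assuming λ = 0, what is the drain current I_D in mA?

With gate tied to drain, V_GS = V_DS ≥ V_GS − V_TN, so the device is in saturation.
KCL at the drain: ½ k_n (V_GS − V_TN)² = (V_DD − V_GS)/R.
Let x = V_GS − 1.2. Then 28.1 x² + x − 6.25 = 0, giving x = 0.454 V (positive root), so V_GS = 1.65 V.
I_D = (V_DD − V_GS)/R = (7.45 − 1.65) / 43.2 = 0.134 mA.

I_D = 0.134 mA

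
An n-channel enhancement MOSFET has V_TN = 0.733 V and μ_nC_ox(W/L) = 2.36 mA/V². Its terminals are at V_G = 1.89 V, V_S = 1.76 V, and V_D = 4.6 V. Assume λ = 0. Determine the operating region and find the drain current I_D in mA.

Cutoff; I_D = 0 mA

V_GS = V_G − V_S = 1.89 − 1.76 = 0.13 V; V_DS = V_D − V_S = 4.6 − 1.76 = 2.84 V.
V_GS = 0.13 V < V_TN = 0.733 V, so the transistor is in cutoff.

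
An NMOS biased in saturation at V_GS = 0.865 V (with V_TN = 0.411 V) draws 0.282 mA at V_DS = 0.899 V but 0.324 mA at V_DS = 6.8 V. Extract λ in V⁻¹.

λ = 0.0258 V⁻¹

With V_GS fixed, I_D ∝ (1 + λ V_DS) in saturation, so I_D2/I_D1 = (1 + λ V_DS2)/(1 + λ V_DS1).
0.324/0.282 = 1.149 = (1 + 6.8 λ)/(1 + 0.899 λ).
Solving: λ (I_D1 V_DS2 − I_D2 V_DS1) = I_D2 − I_D1, so λ = (0.324 − 0.282) / (0.282 × 6.8 − 0.324 × 0.899) = 0.042 / 1.63 = 0.0258 V⁻¹.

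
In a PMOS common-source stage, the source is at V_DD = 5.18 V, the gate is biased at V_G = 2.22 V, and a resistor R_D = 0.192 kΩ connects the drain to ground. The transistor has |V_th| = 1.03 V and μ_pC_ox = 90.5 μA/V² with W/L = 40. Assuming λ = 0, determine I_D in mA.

I_D = 6.74 mA

V_SG = V_DD − V_G = 5.18 − 2.22 = 2.96 V, so V_ov = 2.96 − 1.03 = 1.93 V.
k_p = μ_pC_ox · (W/L) = 3.62 mA/V².
Assume saturation: I_D = ½ k_p V_ov² = 0.5 × 3.62 × 1.93² = 6.74 mA, giving V_SD = V_DD − I_D R_D = 5.18 − 6.74 × 0.192 = 3.89 V.
V_SD = 3.89 V ≥ V_ov = 1.93 V, confirming saturation.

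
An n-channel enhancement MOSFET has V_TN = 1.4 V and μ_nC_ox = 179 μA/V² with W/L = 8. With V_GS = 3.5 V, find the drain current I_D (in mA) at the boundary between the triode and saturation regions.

At the boundary V_DS = V_ov = V_GS − V_TN = 3.5 − 1.4 = 2.1 V.
k_n = μ_nC_ox · (W/L) = 1.432 mA/V².
I_D = ½ k_n V_ov² = 0.5 × 1.432 × 2.1² = 3.16 mA.

I_D = 3.16 mA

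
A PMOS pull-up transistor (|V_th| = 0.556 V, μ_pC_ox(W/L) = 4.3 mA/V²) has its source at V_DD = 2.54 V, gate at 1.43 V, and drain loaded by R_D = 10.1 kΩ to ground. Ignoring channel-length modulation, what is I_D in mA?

V_SG = V_DD − V_G = 2.54 − 1.43 = 1.11 V, so V_ov = 1.11 − 0.556 = 0.554 V.
Assume saturation: I_D = ½ k_p V_ov² = 0.5 × 4.3 × 0.554² = 0.66 mA, giving V_SD = V_DD − I_D R_D = 2.54 − 0.66 × 10.1 = -4.12 V.
But -4.12 V < V_ov = 0.554 V, so the device is actually in triode.
In triode I_D = k_p[V_ov V_SD − ½ V_SD²] and I_D = (V_DD − V_SD)/R_D. Equating: 21.7 V_SD² − 25.06 V_SD + 2.54 = 0, giving V_SD = 0.112 V (the root below V_ov).
I_D = (2.54 − 0.112) / 10.1 = 0.24 mA.

I_D = 0.240 mA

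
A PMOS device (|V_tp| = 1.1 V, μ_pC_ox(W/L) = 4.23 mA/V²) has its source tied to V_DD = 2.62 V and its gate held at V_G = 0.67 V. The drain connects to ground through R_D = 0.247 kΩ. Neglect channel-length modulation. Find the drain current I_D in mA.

I_D = 1.53 mA

V_SG = V_DD − V_G = 2.62 − 0.67 = 1.95 V, so V_ov = 1.95 − 1.1 = 0.85 V.
Assume saturation: I_D = ½ k_p V_ov² = 0.5 × 4.23 × 0.85² = 1.53 mA, giving V_SD = V_DD − I_D R_D = 2.62 − 1.53 × 0.247 = 2.24 V.
V_SD = 2.24 V ≥ V_ov = 0.85 V, confirming saturation.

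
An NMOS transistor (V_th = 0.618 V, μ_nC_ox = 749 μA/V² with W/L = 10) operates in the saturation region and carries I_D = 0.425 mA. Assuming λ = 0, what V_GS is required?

k_n = μ_nC_ox · (W/L) = 7.49 mA/V².
In saturation I_D = ½ k_n (V_GS − V_th)², so V_GS − V_th = √(2 I_D / k_n) = √(2 × 0.425 / 7.49) = 0.337 V.
V_GS = 0.618 + 0.337 = 0.955 V.

V_GS = 0.955 V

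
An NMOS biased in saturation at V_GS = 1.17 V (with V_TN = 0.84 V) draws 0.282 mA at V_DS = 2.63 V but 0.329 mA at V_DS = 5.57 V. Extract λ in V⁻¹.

With V_GS fixed, I_D ∝ (1 + λ V_DS) in saturation, so I_D2/I_D1 = (1 + λ V_DS2)/(1 + λ V_DS1).
0.329/0.282 = 1.167 = (1 + 5.57 λ)/(1 + 2.63 λ).
Solving: λ (I_D1 V_DS2 − I_D2 V_DS1) = I_D2 − I_D1, so λ = (0.329 − 0.282) / (0.282 × 5.57 − 0.329 × 2.63) = 0.047 / 0.705 = 0.0666 V⁻¹.

λ = 0.0666 V⁻¹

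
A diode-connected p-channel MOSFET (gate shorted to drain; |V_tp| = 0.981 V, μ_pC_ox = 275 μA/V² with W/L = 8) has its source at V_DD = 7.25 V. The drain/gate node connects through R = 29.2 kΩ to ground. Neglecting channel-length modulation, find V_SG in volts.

With gate tied to drain, V_SG = V_SD ≥ V_SG − |V_tp|, so the device is in saturation.
k_p = μ_pC_ox · (W/L) = 2.2 mA/V².
KCL at the drain: ½ k_p (V_SG − |V_tp|)² = (V_DD − V_SG)/R.
Let x = V_SG − 0.981. Then 32.1 x² + x − 6.269 = 0, giving x = 0.426 V (positive root), so V_SG = 1.41 V.
I_D = (V_DD − V_SG)/R = (7.25 − 1.41) / 29.2 = 0.2 mA.

V_SG = 1.41 V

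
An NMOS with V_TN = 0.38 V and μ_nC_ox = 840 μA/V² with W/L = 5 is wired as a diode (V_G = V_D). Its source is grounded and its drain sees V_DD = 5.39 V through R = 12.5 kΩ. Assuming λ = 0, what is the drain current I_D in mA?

I_D = 0.367 mA

With gate tied to drain, V_GS = V_DS ≥ V_GS − V_TN, so the device is in saturation.
k_n = μ_nC_ox · (W/L) = 4.2 mA/V².
KCL at the drain: ½ k_n (V_GS − V_TN)² = (V_DD − V_GS)/R.
Let x = V_GS − 0.38. Then 26.2 x² + x − 5.01 = 0, giving x = 0.418 V (positive root), so V_GS = 0.798 V.
I_D = (V_DD − V_GS)/R = (5.39 − 0.798) / 12.5 = 0.367 mA.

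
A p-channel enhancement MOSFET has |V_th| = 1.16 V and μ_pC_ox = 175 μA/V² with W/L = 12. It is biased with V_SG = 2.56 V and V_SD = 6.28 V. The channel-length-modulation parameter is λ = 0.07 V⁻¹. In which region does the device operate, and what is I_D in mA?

k_p = μ_pC_ox · (W/L) = 2.1 mA/V².
V_ov = V_SG − |V_th| = 2.56 − 1.16 = 1.4 V.
Since V_SD = 6.28 V ≥ V_ov = 1.4 V, the device is in saturation.
I_D = ½ k_p V_ov² (1 + λ V_SD) = 0.5 × 2.1 × 1.4² × (1 + 0.07 × 6.28) = 2.96 mA.

Saturation; I_D = 2.96 mA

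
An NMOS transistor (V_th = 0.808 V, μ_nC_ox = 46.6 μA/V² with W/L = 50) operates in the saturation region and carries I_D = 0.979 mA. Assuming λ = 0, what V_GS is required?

k_n = μ_nC_ox · (W/L) = 2.33 mA/V².
In saturation I_D = ½ k_n (V_GS − V_th)², so V_GS − V_th = √(2 I_D / k_n) = √(2 × 0.979 / 2.33) = 0.917 V.
V_GS = 0.808 + 0.917 = 1.72 V.

V_GS = 1.72 V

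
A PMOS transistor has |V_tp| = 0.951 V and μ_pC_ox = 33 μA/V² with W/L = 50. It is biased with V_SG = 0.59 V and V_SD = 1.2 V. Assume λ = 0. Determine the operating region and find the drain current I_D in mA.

V_SG = 0.59 V < |V_tp| = 0.951 V, so the transistor is in cutoff.

Cutoff; I_D = 0 mA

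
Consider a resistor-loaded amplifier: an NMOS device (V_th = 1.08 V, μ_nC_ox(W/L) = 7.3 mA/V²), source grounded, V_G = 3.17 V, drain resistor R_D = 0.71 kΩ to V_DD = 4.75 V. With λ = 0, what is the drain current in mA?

V_GS = V_G = 3.17 V, so V_ov = 3.17 − 1.08 = 2.09 V.
Assume saturation: I_D = ½ k_n V_ov² = 0.5 × 7.3 × 2.09² = 15.9 mA, giving V_DS = V_DD − I_D R_D = 4.75 − 15.9 × 0.71 = -6.57 V.
But -6.57 V < V_ov = 2.09 V, so the device is actually in triode.
In triode I_D = k_n[V_ov V_DS − ½ V_DS²] and I_D = (V_DD − V_DS)/R_D. Equating: 2.59 V_DS² − 11.83 V_DS + 4.75 = 0, giving V_DS = 0.445 V (the root below V_ov).
I_D = (4.75 − 0.445) / 0.71 = 6.06 mA.

I_D = 6.06 mA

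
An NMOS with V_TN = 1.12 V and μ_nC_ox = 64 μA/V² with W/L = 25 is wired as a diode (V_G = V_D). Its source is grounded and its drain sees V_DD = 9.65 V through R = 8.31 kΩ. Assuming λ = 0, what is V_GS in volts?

V_GS = 2.18 V

With gate tied to drain, V_GS = V_DS ≥ V_GS − V_TN, so the device is in saturation.
k_n = μ_nC_ox · (W/L) = 1.6 mA/V².
KCL at the drain: ½ k_n (V_GS − V_TN)² = (V_DD − V_GS)/R.
Let x = V_GS − 1.12. Then 6.65 x² + x − 8.53 = 0, giving x = 1.06 V (positive root), so V_GS = 2.18 V.
I_D = (V_DD − V_GS)/R = (9.65 − 2.18) / 8.31 = 0.899 mA.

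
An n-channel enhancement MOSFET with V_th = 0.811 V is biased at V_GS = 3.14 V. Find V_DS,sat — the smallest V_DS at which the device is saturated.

The boundary between triode and saturation is V_DS = V_GS − V_th = V_ov.
V_ov = 3.14 − 0.811 = 2.33 V.

V_DS,sat = 2.33 V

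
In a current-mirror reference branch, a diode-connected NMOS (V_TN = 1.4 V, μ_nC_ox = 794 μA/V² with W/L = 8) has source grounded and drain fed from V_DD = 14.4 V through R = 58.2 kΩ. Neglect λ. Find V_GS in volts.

V_GS = 1.66 V

With gate tied to drain, V_GS = V_DS ≥ V_GS − V_TN, so the device is in saturation.
k_n = μ_nC_ox · (W/L) = 6.352 mA/V².
KCL at the drain: ½ k_n (V_GS − V_TN)² = (V_DD − V_GS)/R.
Let x = V_GS − 1.4. Then 185 x² + x − 13 = 0, giving x = 0.263 V (positive root), so V_GS = 1.66 V.
I_D = (V_DD − V_GS)/R = (14.4 − 1.66) / 58.2 = 0.219 mA.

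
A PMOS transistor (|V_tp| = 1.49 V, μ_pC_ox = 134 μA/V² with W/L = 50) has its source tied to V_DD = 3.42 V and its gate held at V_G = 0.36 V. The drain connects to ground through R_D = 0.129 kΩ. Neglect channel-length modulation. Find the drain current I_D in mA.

I_D = 8.26 mA

V_SG = V_DD − V_G = 3.42 − 0.36 = 3.06 V, so V_ov = 3.06 − 1.49 = 1.57 V.
k_p = μ_pC_ox · (W/L) = 6.7 mA/V².
Assume saturation: I_D = ½ k_p V_ov² = 0.5 × 6.7 × 1.57² = 8.26 mA, giving V_SD = V_DD − I_D R_D = 3.42 − 8.26 × 0.129 = 2.35 V.
V_SD = 2.35 V ≥ V_ov = 1.57 V, confirming saturation.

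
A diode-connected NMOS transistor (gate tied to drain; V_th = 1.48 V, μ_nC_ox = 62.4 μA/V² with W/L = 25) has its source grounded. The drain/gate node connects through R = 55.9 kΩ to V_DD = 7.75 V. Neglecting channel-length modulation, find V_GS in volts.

V_GS = 1.85 V

With gate tied to drain, V_GS = V_DS ≥ V_GS − V_th, so the device is in saturation.
k_n = μ_nC_ox · (W/L) = 1.56 mA/V².
KCL at the drain: ½ k_n (V_GS − V_th)² = (V_DD − V_GS)/R.
Let x = V_GS − 1.48. Then 43.6 x² + x − 6.27 = 0, giving x = 0.368 V (positive root), so V_GS = 1.85 V.
I_D = (V_DD − V_GS)/R = (7.75 − 1.85) / 55.9 = 0.106 mA.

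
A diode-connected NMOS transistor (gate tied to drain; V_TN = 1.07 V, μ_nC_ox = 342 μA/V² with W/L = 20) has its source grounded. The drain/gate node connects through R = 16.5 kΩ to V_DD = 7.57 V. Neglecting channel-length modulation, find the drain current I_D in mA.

I_D = 0.374 mA

With gate tied to drain, V_GS = V_DS ≥ V_GS − V_TN, so the device is in saturation.
k_n = μ_nC_ox · (W/L) = 6.84 mA/V².
KCL at the drain: ½ k_n (V_GS − V_TN)² = (V_DD − V_GS)/R.
Let x = V_GS − 1.07. Then 56.4 x² + x − 6.5 = 0, giving x = 0.331 V (positive root), so V_GS = 1.4 V.
I_D = (V_DD − V_GS)/R = (7.57 − 1.4) / 16.5 = 0.374 mA.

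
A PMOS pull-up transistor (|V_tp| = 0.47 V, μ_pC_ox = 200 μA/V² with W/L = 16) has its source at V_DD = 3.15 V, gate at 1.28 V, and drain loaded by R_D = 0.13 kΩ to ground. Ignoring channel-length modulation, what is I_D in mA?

I_D = 3.14 mA

V_SG = V_DD − V_G = 3.15 − 1.28 = 1.87 V, so V_ov = 1.87 − 0.47 = 1.4 V.
k_p = μ_pC_ox · (W/L) = 3.2 mA/V².
Assume saturation: I_D = ½ k_p V_ov² = 0.5 × 3.2 × 1.4² = 3.14 mA, giving V_SD = V_DD − I_D R_D = 3.15 − 3.14 × 0.13 = 2.74 V.
V_SD = 2.74 V ≥ V_ov = 1.4 V, confirming saturation.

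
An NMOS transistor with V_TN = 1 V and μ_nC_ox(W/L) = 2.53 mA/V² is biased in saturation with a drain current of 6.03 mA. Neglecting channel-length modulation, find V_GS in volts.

V_GS = 3.18 V

In saturation I_D = ½ k_n (V_GS − V_TN)², so V_GS − V_TN = √(2 I_D / k_n) = √(2 × 6.03 / 2.53) = 2.18 V.
V_GS = 1 + 2.18 = 3.18 V.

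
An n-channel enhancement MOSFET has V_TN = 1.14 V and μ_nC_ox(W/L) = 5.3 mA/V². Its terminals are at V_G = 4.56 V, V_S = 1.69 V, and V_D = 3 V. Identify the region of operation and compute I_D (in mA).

Triode; I_D = 7.46 mA

V_GS = V_G − V_S = 4.56 − 1.69 = 2.87 V; V_DS = V_D − V_S = 3 − 1.69 = 1.31 V.
V_ov = V_GS − V_TN = 2.87 − 1.14 = 1.73 V.
Since V_DS = 1.31 V < V_ov = 1.73 V, the device is in the triode region.
I_D = k_n [V_ov · V_DS − ½ V_DS²] = 5.3 × [1.73 × 1.31 − 0.5 × 1.31²] = 7.46 mA.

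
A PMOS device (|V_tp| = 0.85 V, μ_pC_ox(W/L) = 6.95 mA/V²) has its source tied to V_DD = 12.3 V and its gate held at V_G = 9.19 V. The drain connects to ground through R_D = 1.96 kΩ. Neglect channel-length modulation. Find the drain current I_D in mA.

V_SG = V_DD − V_G = 12.3 − 9.19 = 3.11 V, so V_ov = 3.11 − 0.85 = 2.26 V.
Assume saturation: I_D = ½ k_p V_ov² = 0.5 × 6.95 × 2.26² = 17.7 mA, giving V_SD = V_DD − I_D R_D = 12.3 − 17.7 × 1.96 = -22.5 V.
But -22.5 V < V_ov = 2.26 V, so the device is actually in triode.
In triode I_D = k_p[V_ov V_SD − ½ V_SD²] and I_D = (V_DD − V_SD)/R_D. Equating: 6.81 V_SD² − 31.79 V_SD + 12.3 = 0, giving V_SD = 0.426 V (the root below V_ov).
I_D = (12.3 − 0.426) / 1.96 = 6.06 mA.

I_D = 6.06 mA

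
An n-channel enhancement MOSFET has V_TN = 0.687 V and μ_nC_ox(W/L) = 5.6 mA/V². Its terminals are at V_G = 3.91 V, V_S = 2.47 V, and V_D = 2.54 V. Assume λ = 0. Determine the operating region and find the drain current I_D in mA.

V_GS = V_G − V_S = 3.91 − 2.47 = 1.44 V; V_DS = V_D − V_S = 2.54 − 2.47 = 0.07 V.
V_ov = V_GS − V_TN = 1.44 − 0.687 = 0.753 V.
Since V_DS = 0.07 V < V_ov = 0.753 V, the device is in the triode region.
I_D = k_n [V_ov · V_DS − ½ V_DS²] = 5.6 × [0.753 × 0.07 − 0.5 × 0.07²] = 0.281 mA.

Triode; I_D = 0.281 mA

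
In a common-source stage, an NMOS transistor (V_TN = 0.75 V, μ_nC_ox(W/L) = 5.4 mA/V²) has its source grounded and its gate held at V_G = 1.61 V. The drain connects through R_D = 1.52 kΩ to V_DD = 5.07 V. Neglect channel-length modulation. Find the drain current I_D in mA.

V_GS = V_G = 1.61 V, so V_ov = 1.61 − 0.75 = 0.86 V.
Assume saturation: I_D = ½ k_n V_ov² = 0.5 × 5.4 × 0.86² = 2 mA, giving V_DS = V_DD − I_D R_D = 5.07 − 2 × 1.52 = 2.03 V.
V_DS = 2.03 V ≥ V_ov = 0.86 V, confirming saturation.

I_D = 2.00 mA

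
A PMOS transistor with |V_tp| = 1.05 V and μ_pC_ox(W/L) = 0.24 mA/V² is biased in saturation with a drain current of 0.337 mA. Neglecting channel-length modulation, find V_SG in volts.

In saturation I_D = ½ k_p (V_SG − |V_tp|)², so V_SG − |V_tp| = √(2 I_D / k_p) = √(2 × 0.337 / 0.24) = 1.68 V.
V_SG = 1.05 + 1.68 = 2.73 V.

V_SG = 2.73 V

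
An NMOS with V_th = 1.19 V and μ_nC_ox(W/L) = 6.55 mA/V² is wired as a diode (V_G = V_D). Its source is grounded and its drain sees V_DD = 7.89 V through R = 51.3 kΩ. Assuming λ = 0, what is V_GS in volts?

With gate tied to drain, V_GS = V_DS ≥ V_GS − V_th, so the device is in saturation.
KCL at the drain: ½ k_n (V_GS − V_th)² = (V_DD − V_GS)/R.
Let x = V_GS − 1.19. Then 168 x² + x − 6.7 = 0, giving x = 0.197 V (positive root), so V_GS = 1.39 V.
I_D = (V_DD − V_GS)/R = (7.89 − 1.39) / 51.3 = 0.127 mA.

V_GS = 1.39 V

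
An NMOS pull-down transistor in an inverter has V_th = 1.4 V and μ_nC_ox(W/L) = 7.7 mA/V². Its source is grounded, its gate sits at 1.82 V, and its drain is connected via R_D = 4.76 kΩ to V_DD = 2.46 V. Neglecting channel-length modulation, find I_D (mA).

I_D = 0.477 mA

V_GS = V_G = 1.82 V, so V_ov = 1.82 − 1.4 = 0.42 V.
Assume saturation: I_D = ½ k_n V_ov² = 0.5 × 7.7 × 0.42² = 0.679 mA, giving V_DS = V_DD − I_D R_D = 2.46 − 0.679 × 4.76 = -0.773 V.
But -0.773 V < V_ov = 0.42 V, so the device is actually in triode.
In triode I_D = k_n[V_ov V_DS − ½ V_DS²] and I_D = (V_DD − V_DS)/R_D. Equating: 18.3 V_DS² − 16.39 V_DS + 2.46 = 0, giving V_DS = 0.191 V (the root below V_ov).
I_D = (2.46 − 0.191) / 4.76 = 0.477 mA.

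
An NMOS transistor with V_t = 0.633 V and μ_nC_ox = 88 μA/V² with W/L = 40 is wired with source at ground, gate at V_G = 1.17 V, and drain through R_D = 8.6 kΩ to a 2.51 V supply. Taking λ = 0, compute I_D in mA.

V_GS = V_G = 1.17 V, so V_ov = 1.17 − 0.633 = 0.537 V.
k_n = μ_nC_ox · (W/L) = 3.52 mA/V².
Assume saturation: I_D = ½ k_n V_ov² = 0.5 × 3.52 × 0.537² = 0.508 mA, giving V_DS = V_DD − I_D R_D = 2.51 − 0.508 × 8.6 = -1.85 V.
But -1.85 V < V_ov = 0.537 V, so the device is actually in triode.
In triode I_D = k_n[V_ov V_DS − ½ V_DS²] and I_D = (V_DD − V_DS)/R_D. Equating: 15.1 V_DS² − 17.26 V_DS + 2.51 = 0, giving V_DS = 0.171 V (the root below V_ov).
I_D = (2.51 − 0.171) / 8.6 = 0.272 mA.

I_D = 0.272 mA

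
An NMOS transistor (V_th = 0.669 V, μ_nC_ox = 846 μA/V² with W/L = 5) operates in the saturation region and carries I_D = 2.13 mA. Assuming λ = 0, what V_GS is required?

k_n = μ_nC_ox · (W/L) = 4.23 mA/V².
In saturation I_D = ½ k_n (V_GS − V_th)², so V_GS − V_th = √(2 I_D / k_n) = √(2 × 2.13 / 4.23) = 1 V.
V_GS = 0.669 + 1 = 1.67 V.

V_GS = 1.67 V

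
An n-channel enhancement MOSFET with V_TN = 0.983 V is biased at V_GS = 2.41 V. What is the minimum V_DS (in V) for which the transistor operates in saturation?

V_DS,sat = 1.43 V

The boundary between triode and saturation is V_DS = V_GS − V_TN = V_ov.
V_ov = 2.41 − 0.983 = 1.43 V.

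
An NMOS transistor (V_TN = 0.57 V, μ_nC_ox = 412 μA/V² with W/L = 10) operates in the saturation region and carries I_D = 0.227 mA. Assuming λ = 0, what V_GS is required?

k_n = μ_nC_ox · (W/L) = 4.12 mA/V².
In saturation I_D = ½ k_n (V_GS − V_TN)², so V_GS − V_TN = √(2 I_D / k_n) = √(2 × 0.227 / 4.12) = 0.332 V.
V_GS = 0.57 + 0.332 = 0.902 V.

V_GS = 0.902 V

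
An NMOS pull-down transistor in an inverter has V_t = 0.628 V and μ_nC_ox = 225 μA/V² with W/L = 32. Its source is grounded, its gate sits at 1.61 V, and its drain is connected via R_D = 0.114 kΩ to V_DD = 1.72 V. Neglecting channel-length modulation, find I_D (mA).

I_D = 3.47 mA

V_GS = V_G = 1.61 V, so V_ov = 1.61 − 0.628 = 0.982 V.
k_n = μ_nC_ox · (W/L) = 7.2 mA/V².
Assume saturation: I_D = ½ k_n V_ov² = 0.5 × 7.2 × 0.982² = 3.47 mA, giving V_DS = V_DD − I_D R_D = 1.72 − 3.47 × 0.114 = 1.32 V.
V_DS = 1.32 V ≥ V_ov = 0.982 V, confirming saturation.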